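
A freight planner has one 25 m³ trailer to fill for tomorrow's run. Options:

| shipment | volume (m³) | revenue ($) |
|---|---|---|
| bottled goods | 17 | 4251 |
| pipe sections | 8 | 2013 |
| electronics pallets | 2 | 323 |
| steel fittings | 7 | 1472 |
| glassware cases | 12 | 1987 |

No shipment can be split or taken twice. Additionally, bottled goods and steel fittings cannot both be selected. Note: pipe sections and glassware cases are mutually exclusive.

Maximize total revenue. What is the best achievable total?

6264

The ratio ordering already packs tightly: bottled goods + pipe sections, 25 m³, 6264.
Every other selection either busts 25 m³ or breaks a pairing rule or fails to beat 6264.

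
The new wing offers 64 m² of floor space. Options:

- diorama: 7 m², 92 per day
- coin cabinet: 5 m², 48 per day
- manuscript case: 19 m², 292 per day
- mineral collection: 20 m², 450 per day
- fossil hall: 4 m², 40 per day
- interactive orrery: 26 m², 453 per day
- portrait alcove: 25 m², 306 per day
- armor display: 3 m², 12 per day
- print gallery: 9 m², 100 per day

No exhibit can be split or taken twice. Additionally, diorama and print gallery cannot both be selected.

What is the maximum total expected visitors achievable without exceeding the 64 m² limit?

1091

Coin cabinet + mineral collection + fossil hall + interactive orrery + print gallery uses 64 of the 64 m² and totals 1091.
Next best is diorama + coin cabinet + mineral collection + fossil hall + interactive orrery at 1083 (62 m²) — short by 8.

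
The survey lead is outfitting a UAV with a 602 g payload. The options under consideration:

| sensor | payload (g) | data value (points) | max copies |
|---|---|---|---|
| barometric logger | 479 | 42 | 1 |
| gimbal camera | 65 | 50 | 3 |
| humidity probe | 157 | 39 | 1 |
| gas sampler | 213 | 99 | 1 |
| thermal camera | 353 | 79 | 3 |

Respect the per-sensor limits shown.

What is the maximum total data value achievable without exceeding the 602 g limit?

Density check — gimbal camera 0.77, gas sampler 0.46, humidity probe 0.25, thermal camera 0.22 are the best per g.
Taking 3×gimbal camera + humidity probe + gas sampler: 565 g used, 288 in data value.

288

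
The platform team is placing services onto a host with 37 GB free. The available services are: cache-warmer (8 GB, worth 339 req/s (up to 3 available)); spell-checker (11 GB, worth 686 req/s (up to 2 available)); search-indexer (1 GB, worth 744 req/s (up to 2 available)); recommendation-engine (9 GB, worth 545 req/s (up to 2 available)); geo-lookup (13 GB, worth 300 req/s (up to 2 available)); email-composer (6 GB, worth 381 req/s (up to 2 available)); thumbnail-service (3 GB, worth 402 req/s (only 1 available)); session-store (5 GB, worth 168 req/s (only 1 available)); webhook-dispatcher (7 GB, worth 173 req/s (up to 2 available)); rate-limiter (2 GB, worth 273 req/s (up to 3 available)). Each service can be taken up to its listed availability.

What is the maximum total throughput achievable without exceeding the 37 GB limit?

The ratio heuristic lands on spell-checker + 2×search-indexer + 2×email-composer + thumbnail-service + 3×rate-limiter (4157) but leaves 3 GB idle.
Dropping email-composer frees 6 GB; slotting in recommendation-engine (9 GB) lifts the total to 4321 at 37 GB.

4321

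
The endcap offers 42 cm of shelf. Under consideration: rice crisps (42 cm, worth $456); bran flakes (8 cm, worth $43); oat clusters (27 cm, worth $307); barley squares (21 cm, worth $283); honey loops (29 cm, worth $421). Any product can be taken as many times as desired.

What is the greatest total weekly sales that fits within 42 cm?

566

Density check — honey loops 14.52, barley squares 13.48, oat clusters 11.37, rice crisps 10.86 are the best per cm.
A density-first pass picks bran flakes + honey loops — 464 at 37 cm.
Dropping bran flakes and honey loops frees 37 cm; slotting in 2×barley squares (42 cm) lifts the total to 566 at 42 cm.
Nothing else within 42 cm beats 566.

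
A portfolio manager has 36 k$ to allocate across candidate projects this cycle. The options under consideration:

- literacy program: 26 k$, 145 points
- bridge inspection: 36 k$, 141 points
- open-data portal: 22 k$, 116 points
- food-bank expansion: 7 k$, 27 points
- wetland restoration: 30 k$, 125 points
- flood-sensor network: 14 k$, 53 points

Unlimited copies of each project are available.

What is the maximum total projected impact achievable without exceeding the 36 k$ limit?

172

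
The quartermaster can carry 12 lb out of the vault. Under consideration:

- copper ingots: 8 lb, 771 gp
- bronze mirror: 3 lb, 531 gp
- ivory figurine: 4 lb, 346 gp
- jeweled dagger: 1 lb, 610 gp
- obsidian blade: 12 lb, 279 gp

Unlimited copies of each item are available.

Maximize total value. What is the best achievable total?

7320

By value per lb: jeweled dagger 610.00, bronze mirror 177.00, copper ingots 96.38, ivory figurine 86.50 lead.
The ratio ordering already packs tightly: 12×jeweled dagger, 12 lb, 7320.
Every other selection either busts 12 lb or fails to beat 7320.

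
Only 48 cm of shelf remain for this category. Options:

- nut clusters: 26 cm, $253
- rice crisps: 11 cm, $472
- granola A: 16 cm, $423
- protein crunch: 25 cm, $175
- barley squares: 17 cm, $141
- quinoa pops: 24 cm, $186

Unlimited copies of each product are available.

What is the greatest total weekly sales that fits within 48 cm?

1888

Best packing: 4×rice crisps — 44 cm, 1888 total.
No other feasible combination exceeds 1888.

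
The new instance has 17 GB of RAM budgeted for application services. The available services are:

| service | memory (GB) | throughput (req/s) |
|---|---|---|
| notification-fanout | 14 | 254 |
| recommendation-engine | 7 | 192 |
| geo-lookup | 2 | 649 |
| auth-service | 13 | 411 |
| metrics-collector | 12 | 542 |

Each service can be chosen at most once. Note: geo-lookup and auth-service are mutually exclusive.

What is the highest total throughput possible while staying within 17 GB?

1191

Ranking by ratio (throughput/GB): geo-lookup 324.50, metrics-collector 45.17, auth-service 31.62.
The ratio ordering already packs tightly: geo-lookup + metrics-collector, 14 GB, 1191.
Every other selection either busts 17 GB or breaks a pairing rule or fails to beat 1191.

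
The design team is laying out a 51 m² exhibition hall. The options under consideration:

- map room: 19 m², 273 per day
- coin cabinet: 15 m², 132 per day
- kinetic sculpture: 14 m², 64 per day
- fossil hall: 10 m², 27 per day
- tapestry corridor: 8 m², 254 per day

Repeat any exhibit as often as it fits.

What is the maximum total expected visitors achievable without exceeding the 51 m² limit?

The ratio ordering already packs tightly: 6×tapestry corridor, 48 m², 1524.
That's the maximum — no swap from here does better than 1524.

1524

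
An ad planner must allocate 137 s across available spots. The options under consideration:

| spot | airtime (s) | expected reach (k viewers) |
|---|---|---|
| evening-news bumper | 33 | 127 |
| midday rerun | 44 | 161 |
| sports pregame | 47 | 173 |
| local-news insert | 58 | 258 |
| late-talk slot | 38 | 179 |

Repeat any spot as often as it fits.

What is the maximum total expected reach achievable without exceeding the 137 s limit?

616

By expected reach per s: late-talk slot 4.71, local-news insert 4.45, evening-news bumper 3.85 lead.
Greedy by ratio would take 3×late-talk slot: 114 s used, total 537.
Dropping late-talk slot frees 38 s; slotting in local-news insert (58 s) lifts the total to 616 at 134 s.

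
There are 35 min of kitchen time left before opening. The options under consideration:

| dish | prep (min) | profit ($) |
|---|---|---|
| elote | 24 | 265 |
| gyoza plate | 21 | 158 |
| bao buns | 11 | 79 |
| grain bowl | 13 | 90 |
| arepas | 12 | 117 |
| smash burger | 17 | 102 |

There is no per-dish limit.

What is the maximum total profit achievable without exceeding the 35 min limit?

Taking elote + bao buns: 35 min used, 344 in profit.
No other feasible combination exceeds 344.

344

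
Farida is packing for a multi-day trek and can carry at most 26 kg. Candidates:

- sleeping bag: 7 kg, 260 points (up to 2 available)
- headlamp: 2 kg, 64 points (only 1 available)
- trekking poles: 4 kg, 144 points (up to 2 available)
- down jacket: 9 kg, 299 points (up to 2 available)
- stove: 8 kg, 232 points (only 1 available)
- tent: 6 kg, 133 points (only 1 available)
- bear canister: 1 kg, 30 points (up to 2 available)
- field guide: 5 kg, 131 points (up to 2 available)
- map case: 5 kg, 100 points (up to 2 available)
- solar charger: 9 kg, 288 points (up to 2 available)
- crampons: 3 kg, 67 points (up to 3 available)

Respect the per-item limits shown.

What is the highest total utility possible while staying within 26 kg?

932

Taking 2×sleeping bag + headlamp + 2×trekking poles + 2×bear canister: 26 kg used, 932 in utility.
No other feasible combination exceeds 932.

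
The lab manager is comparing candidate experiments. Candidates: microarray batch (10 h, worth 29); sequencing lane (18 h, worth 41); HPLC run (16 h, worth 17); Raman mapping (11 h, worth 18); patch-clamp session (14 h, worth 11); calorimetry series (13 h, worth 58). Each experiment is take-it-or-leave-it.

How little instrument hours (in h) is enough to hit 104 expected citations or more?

34

Minimise h subject to total expected citations ≥ 104.
Taking microarray batch + Raman mapping + calorimetry series gives 105 (≥ 104) for 34 h.
Below 34 h the best achievable stays under 104.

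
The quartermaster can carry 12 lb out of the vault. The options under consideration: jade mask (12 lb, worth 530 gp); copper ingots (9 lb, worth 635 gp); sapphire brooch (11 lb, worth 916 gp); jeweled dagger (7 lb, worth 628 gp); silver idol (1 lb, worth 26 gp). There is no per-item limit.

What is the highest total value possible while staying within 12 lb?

A density-first pass picks jeweled dagger + 5×silver idol — 758 at 12 lb.
Dropping jeweled dagger and 4×silver idol frees 11 lb; slotting in sapphire brooch (11 lb) lifts the total to 942 at 12 lb.

942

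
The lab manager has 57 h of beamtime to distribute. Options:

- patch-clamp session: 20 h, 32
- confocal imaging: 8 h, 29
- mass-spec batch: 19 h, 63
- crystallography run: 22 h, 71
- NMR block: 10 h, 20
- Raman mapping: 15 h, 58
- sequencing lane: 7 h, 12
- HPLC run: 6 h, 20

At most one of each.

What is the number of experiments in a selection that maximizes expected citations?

3

The maximum expected citations within 57 h is 192.
mass-spec batch + crystallography run + Raman mapping hits 192 at 56 h.
All optima have 3 experiments.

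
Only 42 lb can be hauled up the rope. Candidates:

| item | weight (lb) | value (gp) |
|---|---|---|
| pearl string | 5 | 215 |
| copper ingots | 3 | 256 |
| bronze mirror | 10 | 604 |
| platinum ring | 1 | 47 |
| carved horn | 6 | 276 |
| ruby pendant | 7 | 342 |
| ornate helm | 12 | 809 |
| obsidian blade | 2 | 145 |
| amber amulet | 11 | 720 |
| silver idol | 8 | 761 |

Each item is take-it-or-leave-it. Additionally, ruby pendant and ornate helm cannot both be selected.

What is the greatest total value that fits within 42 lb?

2967

Taking the top-ratio items first gives pearl string + copper ingots + platinum ring + ornate helm + obsidian blade + amber amulet + silver idol for 2953 (42 lb).
Replace pearl string and platinum ring with carved horn: the trade gains 14 net, giving 2967 at 42 lb.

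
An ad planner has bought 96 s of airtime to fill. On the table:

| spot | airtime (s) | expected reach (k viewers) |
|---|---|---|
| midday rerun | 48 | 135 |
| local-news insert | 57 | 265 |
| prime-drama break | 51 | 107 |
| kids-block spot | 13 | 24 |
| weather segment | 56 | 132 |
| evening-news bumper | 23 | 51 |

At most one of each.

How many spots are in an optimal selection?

Best achievable expected reach is 340.
local-news insert + kids-block spot + evening-news bumper hits 340 at 93 s.
Any selection reaching 340 contains exactly 3 spots.

3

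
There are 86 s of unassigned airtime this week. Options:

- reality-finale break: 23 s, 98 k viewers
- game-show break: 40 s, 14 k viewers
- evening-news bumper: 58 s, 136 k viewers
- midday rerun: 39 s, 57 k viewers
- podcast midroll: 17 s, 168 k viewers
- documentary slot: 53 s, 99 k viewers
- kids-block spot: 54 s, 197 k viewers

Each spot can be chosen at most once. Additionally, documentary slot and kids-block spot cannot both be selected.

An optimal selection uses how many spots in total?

2

Best achievable expected reach is 365.
podcast midroll + kids-block spot hits 365 at 71 s.
Any selection reaching 365 contains exactly 2 spots.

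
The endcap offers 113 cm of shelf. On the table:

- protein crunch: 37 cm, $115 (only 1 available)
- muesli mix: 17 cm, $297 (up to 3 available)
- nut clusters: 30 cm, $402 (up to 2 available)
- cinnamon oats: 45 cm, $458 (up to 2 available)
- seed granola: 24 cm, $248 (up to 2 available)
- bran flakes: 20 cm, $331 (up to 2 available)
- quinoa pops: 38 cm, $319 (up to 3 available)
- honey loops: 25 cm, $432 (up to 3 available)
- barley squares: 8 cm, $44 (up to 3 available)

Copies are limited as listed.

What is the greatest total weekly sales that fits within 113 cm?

1924

The ratio heuristic lands on 3×muesli mix + 2×honey loops + barley squares (1799) but leaves 4 cm idle.
Replace 2×muesli mix and barley squares with bran flakes + honey loops: the trade gains 125 net, giving 1924 at 112 cm.
That's the maximum — no swap from here does better than 1924.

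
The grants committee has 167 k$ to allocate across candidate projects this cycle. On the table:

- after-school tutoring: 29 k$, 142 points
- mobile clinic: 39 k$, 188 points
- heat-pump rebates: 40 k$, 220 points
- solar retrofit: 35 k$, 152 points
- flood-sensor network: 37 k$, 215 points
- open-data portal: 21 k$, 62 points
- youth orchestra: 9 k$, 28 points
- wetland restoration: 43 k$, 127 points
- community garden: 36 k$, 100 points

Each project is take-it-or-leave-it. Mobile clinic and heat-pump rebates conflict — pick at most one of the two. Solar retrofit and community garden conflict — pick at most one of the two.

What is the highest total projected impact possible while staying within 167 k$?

791

Best packing: after-school tutoring + heat-pump rebates + solar retrofit + flood-sensor network + open-data portal — 162 k$, 791 total.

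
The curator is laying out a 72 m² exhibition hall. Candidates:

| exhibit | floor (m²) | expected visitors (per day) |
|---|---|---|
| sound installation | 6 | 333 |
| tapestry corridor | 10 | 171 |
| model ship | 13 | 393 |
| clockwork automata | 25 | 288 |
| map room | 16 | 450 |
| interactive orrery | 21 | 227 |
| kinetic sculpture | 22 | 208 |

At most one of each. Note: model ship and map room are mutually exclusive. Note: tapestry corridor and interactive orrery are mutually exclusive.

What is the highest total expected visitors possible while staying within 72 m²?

Taking sound installation + clockwork automata + map room + interactive orrery: 68 m² used, 1298 in expected visitors.
Runner-up sound installation + clockwork automata + map room + kinetic sculpture tops out at 1279.

1298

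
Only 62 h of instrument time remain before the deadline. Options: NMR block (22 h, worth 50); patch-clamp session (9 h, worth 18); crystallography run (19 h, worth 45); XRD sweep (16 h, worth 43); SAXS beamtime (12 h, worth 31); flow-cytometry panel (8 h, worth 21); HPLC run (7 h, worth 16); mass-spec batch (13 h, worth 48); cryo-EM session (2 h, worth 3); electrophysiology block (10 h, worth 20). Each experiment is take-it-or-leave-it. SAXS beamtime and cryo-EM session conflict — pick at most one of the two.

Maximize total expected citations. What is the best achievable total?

167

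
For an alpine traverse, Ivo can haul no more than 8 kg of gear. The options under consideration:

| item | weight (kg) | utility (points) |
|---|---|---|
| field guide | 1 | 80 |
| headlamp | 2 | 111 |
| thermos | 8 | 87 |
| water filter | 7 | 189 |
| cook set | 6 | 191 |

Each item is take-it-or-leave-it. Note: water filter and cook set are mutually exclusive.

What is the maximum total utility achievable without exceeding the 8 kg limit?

302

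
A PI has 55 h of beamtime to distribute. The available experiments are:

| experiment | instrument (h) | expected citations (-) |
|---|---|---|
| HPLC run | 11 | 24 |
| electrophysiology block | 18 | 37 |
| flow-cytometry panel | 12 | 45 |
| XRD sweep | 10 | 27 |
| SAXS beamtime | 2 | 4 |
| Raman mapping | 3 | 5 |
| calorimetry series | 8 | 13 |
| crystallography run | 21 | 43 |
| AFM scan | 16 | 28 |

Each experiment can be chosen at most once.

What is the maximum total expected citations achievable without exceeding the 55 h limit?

Density check — flow-cytometry panel 3.75, XRD sweep 2.70, HPLC run 2.18 are the best per h.
Taking the top-ratio experiments first gives HPLC run + electrophysiology block + flow-cytometry panel + XRD sweep + SAXS beamtime for 137 (53 h).
Replace electrophysiology block and SAXS beamtime with crystallography run: the trade gains 2 net, giving 139 at 54 h.
The closest alternative, HPLC run + electrophysiology block + flow-cytometry panel + XRD sweep + Raman mapping, reaches only 138.

139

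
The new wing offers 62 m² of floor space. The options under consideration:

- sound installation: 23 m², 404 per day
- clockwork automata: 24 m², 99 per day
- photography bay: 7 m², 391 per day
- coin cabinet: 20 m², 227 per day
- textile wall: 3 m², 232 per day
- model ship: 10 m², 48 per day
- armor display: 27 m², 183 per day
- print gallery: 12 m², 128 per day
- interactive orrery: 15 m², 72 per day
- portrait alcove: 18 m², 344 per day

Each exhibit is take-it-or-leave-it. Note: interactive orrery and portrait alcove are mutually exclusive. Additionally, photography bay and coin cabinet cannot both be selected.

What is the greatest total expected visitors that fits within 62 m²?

Best packing: sound installation + photography bay + textile wall + model ship + portrait alcove — 61 m², 1419 total.
Next best is sound installation + photography bay + textile wall + portrait alcove at 1371 (51 m²) — short by 48.

1419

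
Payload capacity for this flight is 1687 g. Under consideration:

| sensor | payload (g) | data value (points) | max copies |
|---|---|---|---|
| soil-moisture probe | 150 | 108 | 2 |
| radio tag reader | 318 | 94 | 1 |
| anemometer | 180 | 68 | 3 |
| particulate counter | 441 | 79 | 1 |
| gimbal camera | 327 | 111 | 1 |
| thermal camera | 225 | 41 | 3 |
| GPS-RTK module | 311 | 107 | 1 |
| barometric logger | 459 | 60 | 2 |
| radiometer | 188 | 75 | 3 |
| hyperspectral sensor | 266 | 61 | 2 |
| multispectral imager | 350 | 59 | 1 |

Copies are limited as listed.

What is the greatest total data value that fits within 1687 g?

727

Filling by ratio: 2×soil-moisture probe + 3×anemometer + 3×radiometer + hyperspectral sensor for 706, with 17 g left unused.
Dropping 2×anemometer and hyperspectral sensor frees 626 g; slotting in gimbal camera + GPS-RTK module (638 g) lifts the total to 727 at 1682 g.
Every other selection either busts 1687 g or exceeds an availability limit or fails to beat 727.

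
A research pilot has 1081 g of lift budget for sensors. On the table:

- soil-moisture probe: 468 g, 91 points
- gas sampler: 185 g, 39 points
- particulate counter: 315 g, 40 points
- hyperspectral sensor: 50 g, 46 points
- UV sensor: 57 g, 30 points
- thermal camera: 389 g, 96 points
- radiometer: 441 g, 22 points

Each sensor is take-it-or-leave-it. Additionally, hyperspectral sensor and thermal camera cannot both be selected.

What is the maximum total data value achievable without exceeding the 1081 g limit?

Soil-moisture probe + gas sampler + particulate counter + hyperspectral sensor + UV sensor uses 1075 of the 1081 g and totals 246.

246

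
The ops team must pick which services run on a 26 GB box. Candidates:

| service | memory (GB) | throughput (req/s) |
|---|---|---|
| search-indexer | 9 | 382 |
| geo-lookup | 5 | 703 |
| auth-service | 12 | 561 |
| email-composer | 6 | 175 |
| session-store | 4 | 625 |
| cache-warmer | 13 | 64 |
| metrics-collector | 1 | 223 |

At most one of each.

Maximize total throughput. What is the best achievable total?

Best packing: geo-lookup + auth-service + session-store + metrics-collector — 22 GB, 2112 total.
The closest alternative, search-indexer + geo-lookup + email-composer + session-store + metrics-collector, reaches only 2108.

2112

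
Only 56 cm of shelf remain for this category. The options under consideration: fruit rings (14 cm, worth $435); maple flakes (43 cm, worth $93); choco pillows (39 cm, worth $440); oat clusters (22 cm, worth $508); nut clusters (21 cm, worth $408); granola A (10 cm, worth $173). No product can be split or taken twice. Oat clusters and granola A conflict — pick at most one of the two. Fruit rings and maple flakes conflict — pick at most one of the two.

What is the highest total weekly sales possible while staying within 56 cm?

Best packing: fruit rings + nut clusters + granola A — 45 cm, 1016 total.
Runner-up fruit rings + oat clusters tops out at 943.

1016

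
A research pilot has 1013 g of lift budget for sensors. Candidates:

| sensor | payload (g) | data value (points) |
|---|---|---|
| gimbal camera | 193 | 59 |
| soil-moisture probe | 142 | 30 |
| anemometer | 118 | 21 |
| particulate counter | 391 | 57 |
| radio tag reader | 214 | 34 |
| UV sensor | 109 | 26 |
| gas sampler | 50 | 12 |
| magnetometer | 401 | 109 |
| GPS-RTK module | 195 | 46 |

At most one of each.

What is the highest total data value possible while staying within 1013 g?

Density check — gimbal camera 0.31, magnetometer 0.27, gas sampler 0.24 are the best per g.
Taking the top-ratio sensors first gives gimbal camera + UV sensor + gas sampler + magnetometer + GPS-RTK module for 252 (948 g).
The 195 g tied up in GPS-RTK module is better spent on soil-moisture probe + anemometer — total rises to 257 (1013 g).
Nothing else within 1013 g beats 257.

257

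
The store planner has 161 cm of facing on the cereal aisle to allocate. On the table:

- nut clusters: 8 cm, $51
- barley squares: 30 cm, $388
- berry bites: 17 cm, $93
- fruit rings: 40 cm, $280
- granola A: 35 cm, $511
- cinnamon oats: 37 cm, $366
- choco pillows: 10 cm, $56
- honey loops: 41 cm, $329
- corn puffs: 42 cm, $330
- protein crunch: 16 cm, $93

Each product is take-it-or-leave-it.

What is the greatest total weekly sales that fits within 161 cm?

1701

Taking nut clusters + barley squares + granola A + cinnamon oats + choco pillows + honey loops: 161 cm used, 1701 in weekly sales.
An exhaustive check of the 1024 subsets confirms 1701.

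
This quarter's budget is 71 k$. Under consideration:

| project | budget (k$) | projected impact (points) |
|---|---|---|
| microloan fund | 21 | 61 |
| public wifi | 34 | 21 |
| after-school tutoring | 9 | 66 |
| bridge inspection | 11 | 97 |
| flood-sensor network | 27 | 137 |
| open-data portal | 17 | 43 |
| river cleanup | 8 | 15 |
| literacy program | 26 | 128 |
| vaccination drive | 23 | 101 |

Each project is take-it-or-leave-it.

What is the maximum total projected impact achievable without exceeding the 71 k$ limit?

401

Taking after-school tutoring + bridge inspection + flood-sensor network + vaccination drive: 70 k$ used, 401 in projected impact.
Runner-up after-school tutoring + bridge inspection + literacy program + vaccination drive tops out at 392.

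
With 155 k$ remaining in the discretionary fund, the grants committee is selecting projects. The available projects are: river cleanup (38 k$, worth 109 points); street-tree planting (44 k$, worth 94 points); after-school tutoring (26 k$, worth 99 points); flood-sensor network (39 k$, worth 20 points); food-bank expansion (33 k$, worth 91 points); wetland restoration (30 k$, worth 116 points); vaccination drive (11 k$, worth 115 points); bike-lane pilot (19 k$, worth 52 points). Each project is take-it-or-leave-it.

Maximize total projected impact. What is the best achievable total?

By projected impact per k$: vaccination drive 10.45, wetland restoration 3.87, after-school tutoring 3.81 lead.
Filling by ratio: river cleanup + after-school tutoring + food-bank expansion + wetland restoration + vaccination drive for 530, with 17 k$ left unused.
Dropping food-bank expansion frees 33 k$; slotting in street-tree planting (44 k$) lifts the total to 533 at 149 k$.
That's the maximum — no swap from here does better than 533.

533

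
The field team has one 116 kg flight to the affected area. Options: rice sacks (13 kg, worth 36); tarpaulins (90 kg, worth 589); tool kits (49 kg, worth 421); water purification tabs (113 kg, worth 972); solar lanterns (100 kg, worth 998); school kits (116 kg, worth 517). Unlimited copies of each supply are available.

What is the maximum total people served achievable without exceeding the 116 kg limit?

1034

The ratio ordering already packs tightly: rice sacks + solar lanterns, 113 kg, 1034.
That's the maximum — no swap from here does better than 1034.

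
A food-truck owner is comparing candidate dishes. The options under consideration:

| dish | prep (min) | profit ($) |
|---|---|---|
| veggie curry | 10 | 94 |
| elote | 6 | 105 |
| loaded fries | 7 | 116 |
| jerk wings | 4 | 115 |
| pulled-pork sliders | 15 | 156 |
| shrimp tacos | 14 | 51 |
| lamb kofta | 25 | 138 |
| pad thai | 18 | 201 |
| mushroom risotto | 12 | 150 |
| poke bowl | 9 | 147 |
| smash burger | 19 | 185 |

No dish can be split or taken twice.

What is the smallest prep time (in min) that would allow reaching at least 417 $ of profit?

Look for the lowest-prep combination reaching 417.
Taking elote + loaded fries + jerk wings + poke bowl gives 483 (≥ 417) for 26 min.
Any bundle with less than 26 min falls short of 417.

26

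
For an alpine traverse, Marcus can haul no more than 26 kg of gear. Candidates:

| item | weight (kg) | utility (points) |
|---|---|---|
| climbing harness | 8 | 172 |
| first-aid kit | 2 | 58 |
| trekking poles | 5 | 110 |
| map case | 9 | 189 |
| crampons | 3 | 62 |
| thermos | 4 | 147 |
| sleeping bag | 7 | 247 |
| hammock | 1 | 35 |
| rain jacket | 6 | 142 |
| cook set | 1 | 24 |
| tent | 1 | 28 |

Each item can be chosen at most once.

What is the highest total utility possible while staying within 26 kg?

Greedy by ratio would take first-aid kit + crampons + thermos + sleeping bag + hammock + rain jacket + cook set + tent: 25 kg used, total 743.
Replace crampons and cook set with trekking poles: the trade gains 24 net, giving 767 at 26 kg.

767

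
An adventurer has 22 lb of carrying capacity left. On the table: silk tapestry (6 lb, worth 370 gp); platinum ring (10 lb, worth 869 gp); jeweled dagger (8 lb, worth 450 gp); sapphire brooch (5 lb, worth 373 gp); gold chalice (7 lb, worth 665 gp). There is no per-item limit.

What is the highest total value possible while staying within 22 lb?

1995

Density check — gold chalice 95.00, platinum ring 86.90, sapphire brooch 74.60 are the best per lb.
Taking 3×gold chalice: 21 lb used, 1995 in value.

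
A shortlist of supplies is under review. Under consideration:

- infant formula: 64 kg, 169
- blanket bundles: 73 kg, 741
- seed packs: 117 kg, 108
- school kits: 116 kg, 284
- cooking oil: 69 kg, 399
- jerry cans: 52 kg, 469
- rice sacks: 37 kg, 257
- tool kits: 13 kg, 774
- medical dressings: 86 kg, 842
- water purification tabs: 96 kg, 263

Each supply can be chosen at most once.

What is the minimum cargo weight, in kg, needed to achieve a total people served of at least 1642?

123

Need the lightest bundle worth ≥ 1642.
blanket bundles + rice sacks + tool kits: 1772 people served at 123 kg.
Any bundle with less than 123 kg falls short of 1642.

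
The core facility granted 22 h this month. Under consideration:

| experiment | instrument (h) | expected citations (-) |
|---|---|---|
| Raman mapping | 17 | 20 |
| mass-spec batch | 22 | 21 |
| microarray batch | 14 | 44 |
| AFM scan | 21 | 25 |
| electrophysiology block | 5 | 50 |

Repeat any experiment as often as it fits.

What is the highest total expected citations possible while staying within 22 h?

Ranking by ratio (expected citations/h): electrophysiology block 10.00, microarray batch 3.14, AFM scan 1.19, Raman mapping 1.18.
The ratio ordering already packs tightly: 4×electrophysiology block, 20 h, 200.
No other feasible combination exceeds 200.

200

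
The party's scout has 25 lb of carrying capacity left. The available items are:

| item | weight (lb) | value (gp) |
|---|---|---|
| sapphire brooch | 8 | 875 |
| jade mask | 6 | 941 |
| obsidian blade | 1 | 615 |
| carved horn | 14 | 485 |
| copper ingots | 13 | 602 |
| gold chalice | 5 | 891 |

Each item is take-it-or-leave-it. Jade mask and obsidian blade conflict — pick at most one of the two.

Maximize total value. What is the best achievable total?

Ranking by ratio (value/lb): obsidian blade 615.00, gold chalice 178.20, jade mask 156.83.
Taking sapphire brooch + jade mask + gold chalice: 19 lb used, 2707 in value.
The closest alternative, jade mask + copper ingots + gold chalice, reaches only 2434.

2707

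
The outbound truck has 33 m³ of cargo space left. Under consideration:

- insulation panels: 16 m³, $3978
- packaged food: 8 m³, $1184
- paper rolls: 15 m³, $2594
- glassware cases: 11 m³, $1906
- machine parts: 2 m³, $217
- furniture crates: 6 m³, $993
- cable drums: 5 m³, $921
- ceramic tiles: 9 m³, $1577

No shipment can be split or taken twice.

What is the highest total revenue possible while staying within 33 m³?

6877

Taking the top-ratio shipments first gives insulation panels + machine parts + cable drums + ceramic tiles for 6693 (32 m³).
Using the slack differently, insulation panels + glassware cases + furniture crates comes to 6877 at 33 m³.
Runner-up insulation panels + glassware cases + cable drums tops out at 6805.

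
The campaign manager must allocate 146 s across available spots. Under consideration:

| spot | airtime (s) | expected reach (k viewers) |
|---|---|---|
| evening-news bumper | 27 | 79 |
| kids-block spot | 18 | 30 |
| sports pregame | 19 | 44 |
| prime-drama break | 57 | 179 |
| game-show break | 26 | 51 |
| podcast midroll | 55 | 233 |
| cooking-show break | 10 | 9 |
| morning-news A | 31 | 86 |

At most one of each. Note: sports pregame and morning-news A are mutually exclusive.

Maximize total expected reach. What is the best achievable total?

The ratio heuristic lands on evening-news bumper + prime-drama break + podcast midroll (491) but leaves 7 s idle.
Dropping evening-news bumper frees 27 s; slotting in morning-news A (31 s) lifts the total to 498 at 143 s.
No other feasible combination exceeds 498.

498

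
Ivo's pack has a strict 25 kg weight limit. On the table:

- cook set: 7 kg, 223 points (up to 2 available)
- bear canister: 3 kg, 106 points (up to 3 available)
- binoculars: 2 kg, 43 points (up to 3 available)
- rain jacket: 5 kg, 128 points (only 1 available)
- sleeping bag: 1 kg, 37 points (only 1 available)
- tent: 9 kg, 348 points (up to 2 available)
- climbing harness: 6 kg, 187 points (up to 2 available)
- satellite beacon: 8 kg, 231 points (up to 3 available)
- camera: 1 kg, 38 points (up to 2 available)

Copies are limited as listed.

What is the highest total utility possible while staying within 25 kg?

946

Ranking by ratio (utility/kg): tent 38.67, camera 38.00, sleeping bag 37.00, bear canister 35.33.
The ratio heuristic lands on bear canister + sleeping bag + 2×tent + 2×camera (915) but leaves 1 kg idle.
The 2 kg tied up in sleeping bag and camera is better spent on bear canister — total rises to 946 (25 kg).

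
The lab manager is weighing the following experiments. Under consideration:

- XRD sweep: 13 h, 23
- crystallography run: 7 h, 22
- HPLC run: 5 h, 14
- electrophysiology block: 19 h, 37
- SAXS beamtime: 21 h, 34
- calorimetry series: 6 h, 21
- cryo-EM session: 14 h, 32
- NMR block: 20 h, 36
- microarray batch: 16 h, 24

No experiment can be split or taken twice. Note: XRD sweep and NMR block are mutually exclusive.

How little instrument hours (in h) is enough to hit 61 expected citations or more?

25

Look for the lowest-instrument combination reaching 61.
Taking HPLC run + calorimetry series + cryo-EM session gives 67 (≥ 61) for 25 h.
Below 25 h the best achievable stays under 61.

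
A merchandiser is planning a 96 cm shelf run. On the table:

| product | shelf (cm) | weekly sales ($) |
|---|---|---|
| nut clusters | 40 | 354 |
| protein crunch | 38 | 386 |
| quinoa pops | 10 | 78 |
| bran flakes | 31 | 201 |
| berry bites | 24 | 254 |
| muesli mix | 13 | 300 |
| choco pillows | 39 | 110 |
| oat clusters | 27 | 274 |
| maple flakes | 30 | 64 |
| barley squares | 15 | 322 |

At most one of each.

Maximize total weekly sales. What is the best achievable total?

1282

By weekly sales per cm: muesli mix 23.08, barley squares 21.47, berry bites 10.58, protein crunch 10.16 lead.
Filling by ratio: protein crunch + berry bites + muesli mix + barley squares for 1262, with 6 cm left unused.
Replace berry bites with oat clusters: the trade gains 20 net, giving 1282 at 93 cm.
The closest alternative, protein crunch + berry bites + muesli mix + barley squares, reaches only 1262.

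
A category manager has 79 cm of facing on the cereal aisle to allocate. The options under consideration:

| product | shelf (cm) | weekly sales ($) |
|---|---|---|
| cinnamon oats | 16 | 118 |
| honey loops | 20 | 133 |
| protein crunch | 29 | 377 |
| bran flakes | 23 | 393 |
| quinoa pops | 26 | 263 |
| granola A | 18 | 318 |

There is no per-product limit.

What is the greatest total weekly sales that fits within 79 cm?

1347

By weekly sales per cm: granola A 17.67, bran flakes 17.09, protein crunch 13.00, quinoa pops 10.12 lead.
The ratio heuristic lands on 4×granola A (1272) but leaves 7 cm idle.
Dropping granola A frees 18 cm; slotting in bran flakes (23 cm) lifts the total to 1347 at 77 cm.
The spare 2 cm is too small for any remaining product, and no exchange beats 1347.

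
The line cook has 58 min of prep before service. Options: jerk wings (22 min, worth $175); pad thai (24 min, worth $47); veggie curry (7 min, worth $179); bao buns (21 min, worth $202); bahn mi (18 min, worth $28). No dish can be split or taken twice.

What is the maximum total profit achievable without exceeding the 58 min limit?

Best packing: jerk wings + veggie curry + bao buns — 50 min, 556 total.

556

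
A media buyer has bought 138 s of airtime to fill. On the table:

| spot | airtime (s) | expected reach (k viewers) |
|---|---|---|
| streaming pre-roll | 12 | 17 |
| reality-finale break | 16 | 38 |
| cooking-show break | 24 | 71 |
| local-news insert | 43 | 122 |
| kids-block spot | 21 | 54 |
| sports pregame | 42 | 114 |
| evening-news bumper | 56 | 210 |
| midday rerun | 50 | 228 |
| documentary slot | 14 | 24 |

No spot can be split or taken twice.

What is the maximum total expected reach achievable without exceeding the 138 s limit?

Taking cooking-show break + evening-news bumper + midday rerun: 130 s used, 509 in expected reach.

509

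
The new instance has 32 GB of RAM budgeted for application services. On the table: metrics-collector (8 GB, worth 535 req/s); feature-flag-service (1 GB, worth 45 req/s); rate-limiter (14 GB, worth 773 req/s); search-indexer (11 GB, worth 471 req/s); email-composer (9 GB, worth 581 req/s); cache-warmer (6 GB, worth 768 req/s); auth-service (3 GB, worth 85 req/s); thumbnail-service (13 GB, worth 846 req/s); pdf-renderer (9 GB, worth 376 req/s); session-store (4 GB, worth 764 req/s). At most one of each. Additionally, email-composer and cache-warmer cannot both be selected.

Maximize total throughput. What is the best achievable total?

2958

Taking metrics-collector + feature-flag-service + cache-warmer + thumbnail-service + session-store: 32 GB used, 2958 in throughput.
The closest alternative, metrics-collector + cache-warmer + thumbnail-service + session-store, reaches only 2913.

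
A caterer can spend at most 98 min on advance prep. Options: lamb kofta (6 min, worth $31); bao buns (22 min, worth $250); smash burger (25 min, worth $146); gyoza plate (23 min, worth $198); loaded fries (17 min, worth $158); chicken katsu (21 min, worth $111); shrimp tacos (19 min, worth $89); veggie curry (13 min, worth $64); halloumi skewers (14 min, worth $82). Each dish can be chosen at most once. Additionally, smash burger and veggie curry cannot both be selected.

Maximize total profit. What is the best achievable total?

By profit per min: bao buns 11.36, loaded fries 9.29, gyoza plate 8.61, halloumi skewers 5.86 lead.
Bao buns + gyoza plate + loaded fries + chicken katsu + halloumi skewers uses 97 of the 98 min and totals 799.
Runner-up lamb kofta + bao buns + smash burger + gyoza plate + loaded fries tops out at 783.

799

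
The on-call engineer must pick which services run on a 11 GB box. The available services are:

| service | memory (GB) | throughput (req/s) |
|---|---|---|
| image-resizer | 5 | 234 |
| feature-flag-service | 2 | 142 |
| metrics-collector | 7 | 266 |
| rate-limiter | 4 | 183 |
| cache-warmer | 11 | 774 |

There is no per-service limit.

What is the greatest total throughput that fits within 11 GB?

774

By throughput per GB: feature-flag-service 71.00, cache-warmer 70.36, image-resizer 46.80, rate-limiter 45.75 lead.
The ratio heuristic lands on 5×feature-flag-service (710) but leaves 1 GB idle.
Dropping 5×feature-flag-service frees 10 GB; slotting in cache-warmer (11 GB) lifts the total to 774 at 11 GB.
Every other selection either busts 11 GB or fails to beat 774.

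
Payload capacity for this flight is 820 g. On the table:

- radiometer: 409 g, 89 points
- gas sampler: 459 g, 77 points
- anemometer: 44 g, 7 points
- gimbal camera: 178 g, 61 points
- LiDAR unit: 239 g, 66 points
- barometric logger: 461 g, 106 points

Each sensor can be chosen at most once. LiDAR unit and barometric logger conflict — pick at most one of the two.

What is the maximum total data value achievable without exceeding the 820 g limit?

174

Taking the top-ratio sensors first gives anemometer + gimbal camera + LiDAR unit for 134 (461 g).
Replace LiDAR unit with barometric logger: the trade gains 40 net, giving 174 at 683 g.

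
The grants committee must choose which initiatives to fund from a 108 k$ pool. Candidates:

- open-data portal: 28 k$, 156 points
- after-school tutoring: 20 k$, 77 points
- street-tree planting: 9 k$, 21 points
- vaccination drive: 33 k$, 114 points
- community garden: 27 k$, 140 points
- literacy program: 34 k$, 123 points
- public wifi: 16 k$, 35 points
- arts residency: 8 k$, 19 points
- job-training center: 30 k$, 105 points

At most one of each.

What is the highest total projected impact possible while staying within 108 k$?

Greedy by ratio would take open-data portal + after-school tutoring + community garden + job-training center: 105 k$ used, total 478.
Dropping job-training center frees 30 k$; slotting in vaccination drive (33 k$) lifts the total to 487 at 108 k$.

487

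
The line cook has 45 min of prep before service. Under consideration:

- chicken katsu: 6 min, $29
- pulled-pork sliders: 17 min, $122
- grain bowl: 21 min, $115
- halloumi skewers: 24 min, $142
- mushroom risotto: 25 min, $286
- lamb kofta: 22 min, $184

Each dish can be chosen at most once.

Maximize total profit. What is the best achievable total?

408

By profit per min: mushroom risotto 11.44, lamb kofta 8.36, pulled-pork sliders 7.18 lead.
The ratio ordering already packs tightly: pulled-pork sliders + mushroom risotto, 42 min, 408.
The closest alternative, chicken katsu + pulled-pork sliders + lamb kofta, reaches only 335.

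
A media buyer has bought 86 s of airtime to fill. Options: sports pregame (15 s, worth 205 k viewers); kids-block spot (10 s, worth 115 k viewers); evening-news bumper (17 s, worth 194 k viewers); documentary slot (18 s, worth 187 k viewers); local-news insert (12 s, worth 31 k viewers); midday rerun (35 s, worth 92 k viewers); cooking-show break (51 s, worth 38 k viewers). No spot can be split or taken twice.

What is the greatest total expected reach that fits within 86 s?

732

Best packing: sports pregame + kids-block spot + evening-news bumper + documentary slot + local-news insert — 72 s, 732 total.
Next best is sports pregame + kids-block spot + evening-news bumper + documentary slot at 701 (60 s) — short by 31.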